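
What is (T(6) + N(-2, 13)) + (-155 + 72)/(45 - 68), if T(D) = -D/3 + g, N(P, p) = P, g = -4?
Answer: -101/23 ≈ -4.3913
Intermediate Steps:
T(D) = -4 - D/3 (T(D) = -D/3 - 4 = -4 - D/3)
(T(6) + N(-2, 13)) + (-155 + 72)/(45 - 68) = ((-4 - 1/3*6) - 2) + (-155 + 72)/(45 - 68) = ((-4 - 2) - 2) - 83/(-23) = (-6 - 2) - 83*(-1/23) = -8 + 83/23 = -101/23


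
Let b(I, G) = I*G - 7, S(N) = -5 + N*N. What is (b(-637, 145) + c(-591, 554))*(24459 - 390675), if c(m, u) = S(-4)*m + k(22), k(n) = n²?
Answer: 36031626024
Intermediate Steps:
S(N) = -5 + N²
b(I, G) = -7 + G*I (b(I, G) = G*I - 7 = -7 + G*I)
c(m, u) = 484 + 11*m (c(m, u) = (-5 + (-4)²)*m + 22² = (-5 + 16)*m + 484 = 11*m + 484 = 484 + 11*m)
(b(-637, 145) + c(-591, 554))*(24459 - 390675) = ((-7 + 145*(-637)) + (484 + 11*(-591)))*(24459 - 390675) = ((-7 - 92365) + (484 - 6501))*(-366216) = (-92372 - 6017)*(-366216) = -98389*(-366216) = 36031626024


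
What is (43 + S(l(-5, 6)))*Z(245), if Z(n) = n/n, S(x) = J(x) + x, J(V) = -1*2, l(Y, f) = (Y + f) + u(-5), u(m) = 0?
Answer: 42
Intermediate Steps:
l(Y, f) = Y + f (l(Y, f) = (Y + f) + 0 = Y + f)
J(V) = -2
S(x) = -2 + x
Z(n) = 1
(43 + S(l(-5, 6)))*Z(245) = (43 + (-2 + (-5 + 6)))*1 = (43 + (-2 + 1))*1 = (43 - 1)*1 = 42*1 = 42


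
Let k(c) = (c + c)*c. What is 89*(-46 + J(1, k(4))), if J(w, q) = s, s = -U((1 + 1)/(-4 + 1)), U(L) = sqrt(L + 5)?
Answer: -4094 - 89*sqrt(39)/3 ≈ -4279.3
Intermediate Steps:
U(L) = sqrt(5 + L)
k(c) = 2*c**2 (k(c) = (2*c)*c = 2*c**2)
s = -sqrt(39)/3 (s = -sqrt(5 + (1 + 1)/(-4 + 1)) = -sqrt(5 + 2/(-3)) = -sqrt(5 + 2*(-1/3)) = -sqrt(5 - 2/3) = -sqrt(13/3) = -sqrt(39)/3 ≈ -2.0817)
J(w, q) = -sqrt(39)/3
89*(-46 + J(1, k(4))) = 89*(-46 - sqrt(39)/3) = -4094 - 89*sqrt(39)/3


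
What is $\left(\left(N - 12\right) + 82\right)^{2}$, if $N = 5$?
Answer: $5625$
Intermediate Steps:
$\left(\left(N - 12\right) + 82\right)^{2} = \left(\left(5 - 12\right) + 82\right)^{2} = \left(-7 + 82\right)^{2} = 75^{2} = 5625$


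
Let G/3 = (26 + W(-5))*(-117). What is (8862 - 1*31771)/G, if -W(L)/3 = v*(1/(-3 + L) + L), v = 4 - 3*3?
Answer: -183272/142857 ≈ -1.2829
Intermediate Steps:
v = -5 (v = 4 - 9 = -5)
W(L) = 15*L + 15/(-3 + L) (W(L) = -(-15)*(1/(-3 + L) + L) = -(-15)*(L + 1/(-3 + L)) = -3*(-5*L - 5/(-3 + L)) = 15*L + 15/(-3 + L))
G = 142857/8 (G = 3*((26 + 15*(1 + (-5)² - 3*(-5))/(-3 - 5))*(-117)) = 3*((26 + 15*(1 + 25 + 15)/(-8))*(-117)) = 3*((26 + 15*(-⅛)*41)*(-117)) = 3*((26 - 615/8)*(-117)) = 3*(-407/8*(-117)) = 3*(47619/8) = 142857/8 ≈ 17857.)
(8862 - 1*31771)/G = (8862 - 1*31771)/(142857/8) = (8862 - 31771)*(8/142857) = -22909*8/142857 = -183272/142857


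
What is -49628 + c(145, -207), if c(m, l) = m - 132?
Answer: -49615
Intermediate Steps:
c(m, l) = -132 + m
-49628 + c(145, -207) = -49628 + (-132 + 145) = -49628 + 13 = -49615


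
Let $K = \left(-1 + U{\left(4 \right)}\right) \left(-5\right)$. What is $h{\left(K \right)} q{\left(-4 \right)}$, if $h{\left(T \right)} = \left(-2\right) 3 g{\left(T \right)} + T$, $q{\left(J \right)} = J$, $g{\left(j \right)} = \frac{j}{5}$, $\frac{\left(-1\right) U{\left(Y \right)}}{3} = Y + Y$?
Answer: $100$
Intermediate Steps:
$U{\left(Y \right)} = - 6 Y$ ($U{\left(Y \right)} = - 3 \left(Y + Y\right) = - 3 \cdot 2 Y = - 6 Y$)
$g{\left(j \right)} = \frac{j}{5}$ ($g{\left(j \right)} = j \frac{1}{5} = \frac{j}{5}$)
$K = 125$ ($K = \left(-1 - 24\right) \left(-5\right) = \left(-25\right) \left(-5\right) = 125$)
$h{\left(T \right)} = - \frac{T}{5}$ ($h{\left(T \right)} = \left(-2\right) 3 \frac{T}{5} + T = - 6 \frac{T}{5} + T = - \frac{6 T}{5} + T = - \frac{T}{5}$)
$h{\left(K \right)} q{\left(-4 \right)} = \left(- \frac{1}{5}\right) 125 \left(-4\right) = \left(-25\right) \left(-4\right) = 100$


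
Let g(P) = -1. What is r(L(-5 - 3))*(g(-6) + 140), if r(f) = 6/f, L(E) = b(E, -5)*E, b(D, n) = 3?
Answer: -139/4 ≈ -34.750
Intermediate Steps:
L(E) = 3*E
r(L(-5 - 3))*(g(-6) + 140) = (6/((3*(-5 - 3))))*(-1 + 140) = (6/((3*(-8))))*139 = (6/(-24))*139 = (6*(-1/24))*139 = -¼*139 = -139/4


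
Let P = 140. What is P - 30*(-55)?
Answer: 1790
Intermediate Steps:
P - 30*(-55) = 140 - 30*(-55) = 140 + 1650 = 1790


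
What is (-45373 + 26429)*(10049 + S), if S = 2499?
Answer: -237709312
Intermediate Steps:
(-45373 + 26429)*(10049 + S) = (-45373 + 26429)*(10049 + 2499) = -18944*12548 = -237709312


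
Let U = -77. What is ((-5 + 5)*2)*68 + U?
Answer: -77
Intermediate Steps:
((-5 + 5)*2)*68 + U = ((-5 + 5)*2)*68 - 77 = (0*2)*68 - 77 = 0*68 - 77 = 0 - 77 = -77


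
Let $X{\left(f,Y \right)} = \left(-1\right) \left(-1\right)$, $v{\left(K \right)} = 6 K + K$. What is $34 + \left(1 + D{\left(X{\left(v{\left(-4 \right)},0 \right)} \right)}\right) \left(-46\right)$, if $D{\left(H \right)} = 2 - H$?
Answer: $-58$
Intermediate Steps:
$v{\left(K \right)} = 7 K$
$X{\left(f,Y \right)} = 1$
$34 + \left(1 + D{\left(X{\left(v{\left(-4 \right)},0 \right)} \right)}\right) \left(-46\right) = 34 + \left(1 + \left(2 - 1\right)\right) \left(-46\right) = 34 + \left(1 + 1\right) \left(-46\right) = 34 + 2 \left(-46\right) = 34 - 92 = -58$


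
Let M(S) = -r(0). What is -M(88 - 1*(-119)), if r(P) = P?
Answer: 0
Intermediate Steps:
M(S) = 0 (M(S) = -1*0 = 0)
-M(88 - 1*(-119)) = -1*0 = 0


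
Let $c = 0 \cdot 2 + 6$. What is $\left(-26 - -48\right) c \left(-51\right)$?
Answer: $-6732$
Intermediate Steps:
$c = 6$ ($c = 0 + 6 = 6$)
$\left(-26 - -48\right) c \left(-51\right) = \left(-26 - -48\right) 6 \left(-51\right) = \left(-26 + 48\right) 6 \left(-51\right) = 22 \cdot 6 \left(-51\right) = 132 \left(-51\right) = -6732$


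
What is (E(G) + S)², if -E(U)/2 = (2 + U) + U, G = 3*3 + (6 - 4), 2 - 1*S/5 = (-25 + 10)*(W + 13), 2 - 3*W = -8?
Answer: 1408969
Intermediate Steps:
W = 10/3 (W = ⅔ - ⅓*(-8) = ⅔ + 8/3 = 10/3 ≈ 3.3333)
S = 1235 (S = 10 - 5*(-25 + 10)*(10/3 + 13) = 10 - (-75)*49/3 = 10 - 5*(-245) = 10 + 1225 = 1235)
G = 11 (G = 9 + 2 = 11)
E(U) = -4 - 4*U (E(U) = -2*((2 + U) + U) = -2*(2 + 2*U) = -4 - 4*U)
(E(G) + S)² = ((-4 - 4*11) + 1235)² = ((-4 - 44) + 1235)² = (-48 + 1235)² = 1187² = 1408969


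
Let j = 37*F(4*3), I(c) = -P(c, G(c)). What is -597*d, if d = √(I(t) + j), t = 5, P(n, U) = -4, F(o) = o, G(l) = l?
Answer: -4776*√7 ≈ -12636.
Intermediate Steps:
I(c) = 4 (I(c) = -1*(-4) = 4)
j = 444 (j = 37*(4*3) = 37*12 = 444)
d = 8*√7 (d = √(4 + 444) = √448 = 8*√7 ≈ 21.166)
-597*d = -4776*√7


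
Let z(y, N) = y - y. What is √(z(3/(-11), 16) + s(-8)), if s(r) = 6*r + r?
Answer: 2*I*√14 ≈ 7.4833*I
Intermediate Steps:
z(y, N) = 0
s(r) = 7*r
√(z(3/(-11), 16) + s(-8)) = √(0 + 7*(-8)) = √(0 - 56) = √(-56) = 2*I*√14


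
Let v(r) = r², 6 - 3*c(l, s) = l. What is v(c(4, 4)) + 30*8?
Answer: 2164/9 ≈ 240.44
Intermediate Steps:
c(l, s) = 2 - l/3
v(c(4, 4)) + 30*8 = (2 - ⅓*4)² + 30*8 = (2 - 4/3)² + 240 = (⅔)² + 240 = 4/9 + 240 = 2164/9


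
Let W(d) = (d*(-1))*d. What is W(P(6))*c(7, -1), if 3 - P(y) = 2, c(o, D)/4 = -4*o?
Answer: 112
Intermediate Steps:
c(o, D) = -16*o (c(o, D) = 4*(-4*o) = -16*o)
P(y) = 1 (P(y) = 3 - 1*2 = 3 - 2 = 1)
W(d) = -d² (W(d) = (-d)*d = -d²)
W(P(6))*c(7, -1) = (-1*1²)*(-16*7) = -1*1*(-112) = -1*(-112) = 112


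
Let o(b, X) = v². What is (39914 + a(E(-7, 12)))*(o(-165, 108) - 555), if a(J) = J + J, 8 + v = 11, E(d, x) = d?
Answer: -21785400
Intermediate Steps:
v = 3 (v = -8 + 11 = 3)
o(b, X) = 9 (o(b, X) = 3² = 9)
a(J) = 2*J
(39914 + a(E(-7, 12)))*(o(-165, 108) - 555) = (39914 + 2*(-7))*(9 - 555) = (39914 - 14)*(-546) = 39900*(-546) = -21785400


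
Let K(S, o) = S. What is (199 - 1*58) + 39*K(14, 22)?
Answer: 687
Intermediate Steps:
(199 - 1*58) + 39*K(14, 22) = (199 - 1*58) + 39*14 = (199 - 58) + 546 = 141 + 546 = 687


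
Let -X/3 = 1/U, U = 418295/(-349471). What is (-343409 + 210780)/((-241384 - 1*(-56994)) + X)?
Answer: 7925435365/11018338091 ≈ 0.71929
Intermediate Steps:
U = -418295/349471 (U = 418295*(-1/349471) = -418295/349471 ≈ -1.1969)
X = 1048413/418295 (X = -3/(-418295/349471) = -3*(-349471/418295) = 1048413/418295 ≈ 2.5064)
(-343409 + 210780)/((-241384 - 1*(-56994)) + X) = (-343409 + 210780)/((-241384 - 1*(-56994)) + 1048413/418295) = -132629/((-241384 + 56994) + 1048413/418295) = -132629/(-184390 + 1048413/418295) = -132629/(-77128366637/418295) = -132629*(-418295/77128366637) = 7925435365/11018338091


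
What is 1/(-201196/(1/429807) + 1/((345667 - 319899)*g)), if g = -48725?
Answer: -1255545800/108573887011018077601 ≈ -1.1564e-11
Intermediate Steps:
1/(-201196/(1/429807) + 1/((345667 - 319899)*g)) = 1/(-201196/(1/429807) + 1/((345667 - 319899)*(-48725))) = 1/(-201196/1/429807 - 1/48725/25768) = 1/(-201196*429807 + (1/25768)*(-1/48725)) = 1/(-86475449172 - 1/1255545800) = 1/(-108573887011018077601/1255545800) = -1255545800/108573887011018077601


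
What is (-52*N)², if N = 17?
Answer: 781456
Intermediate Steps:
(-52*N)² = (-52*17)² = (-884)² = 781456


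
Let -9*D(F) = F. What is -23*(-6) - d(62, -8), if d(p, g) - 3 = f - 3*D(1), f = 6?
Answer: 386/3 ≈ 128.67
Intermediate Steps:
D(F) = -F/9
d(p, g) = 28/3 (d(p, g) = 3 + (6 - (-1)/3) = 3 + (6 - 3*(-⅑)) = 3 + (6 + ⅓) = 3 + 19/3 = 28/3)
-23*(-6) - d(62, -8) = -23*(-6) - 1*28/3 = 138 - 28/3 = 386/3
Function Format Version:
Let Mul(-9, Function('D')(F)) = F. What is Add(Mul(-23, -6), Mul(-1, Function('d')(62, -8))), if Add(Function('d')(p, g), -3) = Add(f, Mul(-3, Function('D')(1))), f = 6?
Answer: Rational(386, 3) ≈ 128.67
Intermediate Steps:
Function('D')(F) = Mul(Rational(-1, 9), F)
Function('d')(p, g) = Rational(28, 3) (Function('d')(p, g) = Add(3, Add(6, Mul(-3, Mul(Rational(-1, 9), 1)))) = Add(3, Add(6, Mul(-3, Rational(-1, 9)))) = Add(3, Add(6, Rational(1, 3))) = Add(3, Rational(19, 3)) = Rational(28, 3))
Add(Mul(-23, -6), Mul(-1, Function('d')(62, -8))) = Add(Mul(-23, -6), Mul(-1, Rational(28, 3))) = Add(138, Rational(-28, 3)) = Rational(386, 3)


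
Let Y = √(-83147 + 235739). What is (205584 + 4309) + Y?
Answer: 209893 + 68*√33 ≈ 2.1028e+5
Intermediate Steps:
Y = 68*√33 (Y = √152592 = 68*√33 ≈ 390.63)
(205584 + 4309) + Y = (205584 + 4309) + 68*√33 = 209893 + 68*√33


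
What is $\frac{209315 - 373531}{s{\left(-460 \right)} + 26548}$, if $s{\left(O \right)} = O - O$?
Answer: $- \frac{41054}{6637} \approx -6.1856$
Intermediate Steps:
$s{\left(O \right)} = 0$
$\frac{209315 - 373531}{s{\left(-460 \right)} + 26548} = \frac{209315 - 373531}{0 + 26548} = - \frac{164216}{26548} = \left(-164216\right) \frac{1}{26548} = - \frac{41054}{6637}$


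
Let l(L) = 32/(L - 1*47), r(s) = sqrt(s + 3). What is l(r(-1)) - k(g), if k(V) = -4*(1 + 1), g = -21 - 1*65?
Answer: 16152/2207 - 32*sqrt(2)/2207 ≈ 7.2980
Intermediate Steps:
r(s) = sqrt(3 + s)
g = -86 (g = -21 - 65 = -86)
k(V) = -8 (k(V) = -4*2 = -8)
l(L) = 32/(-47 + L) (l(L) = 32/(L - 47) = 32/(-47 + L))
l(r(-1)) - k(g) = 32/(-47 + sqrt(3 - 1)) - 1*(-8) = 32/(-47 + sqrt(2)) + 8 = 8 + 32/(-47 + sqrt(2))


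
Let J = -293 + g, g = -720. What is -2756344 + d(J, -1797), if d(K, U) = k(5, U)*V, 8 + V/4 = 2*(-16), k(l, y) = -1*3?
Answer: -2755864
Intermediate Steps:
k(l, y) = -3
V = -160 (V = -32 + 4*(2*(-16)) = -32 + 4*(-32) = -32 - 128 = -160)
J = -1013 (J = -293 - 720 = -1013)
d(K, U) = 480 (d(K, U) = -3*(-160) = 480)
-2756344 + d(J, -1797) = -2756344 + 480 = -2755864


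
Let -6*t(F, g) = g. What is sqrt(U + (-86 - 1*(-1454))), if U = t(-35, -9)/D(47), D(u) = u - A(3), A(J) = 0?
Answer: sqrt(12087930)/94 ≈ 36.987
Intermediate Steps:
t(F, g) = -g/6
D(u) = u (D(u) = u - 1*0 = u + 0 = u)
U = 3/94 (U = -1/6*(-9)/47 = (3/2)*(1/47) = 3/94 ≈ 0.031915)
sqrt(U + (-86 - 1*(-1454))) = sqrt(3/94 + (-86 - 1*(-1454))) = sqrt(3/94 + (-86 + 1454)) = sqrt(3/94 + 1368) = sqrt(128595/94) = sqrt(12087930)/94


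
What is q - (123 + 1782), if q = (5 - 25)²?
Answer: -1505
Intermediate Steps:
q = 400 (q = (-20)² = 400)
q - (123 + 1782) = 400 - (123 + 1782) = 400 - 1*1905 = 400 - 1905 = -1505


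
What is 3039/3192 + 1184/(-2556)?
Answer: 332363/679896 ≈ 0.48884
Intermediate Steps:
3039/3192 + 1184/(-2556) = 3039*(1/3192) + 1184*(-1/2556) = 1013/1064 - 296/639 = 332363/679896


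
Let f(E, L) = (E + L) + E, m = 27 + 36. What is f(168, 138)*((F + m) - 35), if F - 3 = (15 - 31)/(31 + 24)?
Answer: 800586/55 ≈ 14556.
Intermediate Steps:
m = 63
F = 149/55 (F = 3 + (15 - 31)/(31 + 24) = 3 - 16/55 = 149/55 ≈ 2.7091)
f(E, L) = L + 2*E
f(168, 138)*((F + m) - 35) = (138 + 2*168)*((149/55 + 63) - 35) = (138 + 336)*(3614/55 - 35) = 474*(1689/55) = 800586/55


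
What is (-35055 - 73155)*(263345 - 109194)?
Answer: -16680679710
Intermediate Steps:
(-35055 - 73155)*(263345 - 109194) = -108210*154151 = -16680679710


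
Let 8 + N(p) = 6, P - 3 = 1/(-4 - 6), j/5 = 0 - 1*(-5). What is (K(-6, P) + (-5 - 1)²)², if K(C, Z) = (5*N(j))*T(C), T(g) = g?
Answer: 9216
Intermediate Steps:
j = 25 (j = 5*(0 - 1*(-5)) = 5*(0 + 5) = 5*5 = 25)
P = 29/10 (P = 3 + 1/(-4 - 6) = 3 + 1/(-10) = 3 - ⅒ = 29/10 ≈ 2.9000)
N(p) = -2 (N(p) = -8 + 6 = -2)
K(C, Z) = -10*C (K(C, Z) = (5*(-2))*C = -10*C)
(K(-6, P) + (-5 - 1)²)² = (-10*(-6) + (-5 - 1)²)² = (60 + (-6)²)² = (60 + 36)² = 96² = 9216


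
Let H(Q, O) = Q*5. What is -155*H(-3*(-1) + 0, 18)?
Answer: -2325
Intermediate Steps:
H(Q, O) = 5*Q
-155*H(-3*(-1) + 0, 18) = -775*(-3*(-1) + 0) = -775*(3 + 0) = -775*3 = -155*15 = -2325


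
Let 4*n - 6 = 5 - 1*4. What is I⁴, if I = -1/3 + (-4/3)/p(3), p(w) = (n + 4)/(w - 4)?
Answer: 2401/22667121 ≈ 0.00010592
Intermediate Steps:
n = 7/4 (n = 3/2 + (5 - 1*4)/4 = 3/2 + (5 - 4)/4 = 3/2 + (¼)*1 = 3/2 + ¼ = 7/4 ≈ 1.7500)
p(w) = 23/(4*(-4 + w)) (p(w) = (7/4 + 4)/(w - 4) = 23/(4*(-4 + w)))
I = -7/69 (I = -1/3 + (-4/3)/((23/(4*(-4 + 3)))) = -1*⅓ + (-4*⅓)/(((23/4)/(-1))) = -⅓ - 4/(3*((23/4)*(-1))) = -⅓ - 4/(3*(-23/4)) = -⅓ - 4/3*(-4/23) = -⅓ + 16/69 = -7/69 ≈ -0.10145)
I⁴ = (-7/69)⁴ = 2401/22667121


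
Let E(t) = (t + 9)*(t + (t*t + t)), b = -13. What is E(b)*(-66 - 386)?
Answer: 258544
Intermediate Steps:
E(t) = (9 + t)*(t² + 2*t) (E(t) = (9 + t)*(t + (t² + t)) = (9 + t)*(t + (t + t²)) = (9 + t)*(t² + 2*t))
E(b)*(-66 - 386) = (-13*(18 + (-13)² + 11*(-13)))*(-66 - 386) = -13*(18 + 169 - 143)*(-452) = -13*44*(-452) = -572*(-452) = 258544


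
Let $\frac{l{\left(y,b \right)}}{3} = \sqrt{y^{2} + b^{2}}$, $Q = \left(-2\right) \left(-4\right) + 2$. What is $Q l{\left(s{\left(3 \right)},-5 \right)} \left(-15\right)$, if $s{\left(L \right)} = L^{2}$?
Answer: $- 450 \sqrt{106} \approx -4633.0$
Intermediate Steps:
$Q = 10$ ($Q = 8 + 2 = 10$)
$l{\left(y,b \right)} = 3 \sqrt{b^{2} + y^{2}}$ ($l{\left(y,b \right)} = 3 \sqrt{y^{2} + b^{2}} = 3 \sqrt{b^{2} + y^{2}}$)
$Q l{\left(s{\left(3 \right)},-5 \right)} \left(-15\right) = 10 \cdot 3 \sqrt{\left(-5\right)^{2} + \left(3^{2}\right)^{2}} \left(-15\right) = 10 \cdot 3 \sqrt{25 + 9^{2}} \left(-15\right) = 10 \cdot 3 \sqrt{25 + 81} \left(-15\right) = 10 \cdot 3 \sqrt{106} \left(-15\right) = 30 \sqrt{106} \left(-15\right) = - 450 \sqrt{106}$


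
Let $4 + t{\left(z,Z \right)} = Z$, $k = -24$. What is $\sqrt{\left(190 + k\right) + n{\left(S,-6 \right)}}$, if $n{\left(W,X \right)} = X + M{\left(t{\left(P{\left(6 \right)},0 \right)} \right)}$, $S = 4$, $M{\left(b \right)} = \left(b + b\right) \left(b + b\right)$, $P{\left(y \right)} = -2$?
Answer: $4 \sqrt{14} \approx 14.967$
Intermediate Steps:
$t{\left(z,Z \right)} = -4 + Z$
$M{\left(b \right)} = 4 b^{2}$ ($M{\left(b \right)} = 2 b 2 b = 4 b^{2}$)
$n{\left(W,X \right)} = 64 + X$ ($n{\left(W,X \right)} = X + 4 \left(-4 + 0\right)^{2} = X + 4 \left(-4\right)^{2} = X + 4 \cdot 16 = X + 64 = 64 + X$)
$\sqrt{\left(190 + k\right) + n{\left(S,-6 \right)}} = \sqrt{\left(190 - 24\right) + \left(64 - 6\right)} = \sqrt{166 + 58} = \sqrt{224} = 4 \sqrt{14}$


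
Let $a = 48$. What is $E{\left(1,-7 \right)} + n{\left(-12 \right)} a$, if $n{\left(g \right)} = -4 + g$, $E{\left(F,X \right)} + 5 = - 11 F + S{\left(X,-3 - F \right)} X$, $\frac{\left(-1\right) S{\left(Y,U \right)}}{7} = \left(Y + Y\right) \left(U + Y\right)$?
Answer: $6762$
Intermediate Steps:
$S{\left(Y,U \right)} = - 14 Y \left(U + Y\right)$ ($S{\left(Y,U \right)} = - 7 \left(Y + Y\right) \left(U + Y\right) = - 7 \cdot 2 Y \left(U + Y\right) = - 14 Y \left(U + Y\right)$)
$E{\left(F,X \right)} = -5 - 11 F - 14 X^{2} \left(-3 + X - F\right)$ ($E{\left(F,X \right)} = -5 - \left(11 F - - 14 X \left(\left(-3 - F\right) + X\right) X\right) = -5 - \left(11 F - - 14 X \left(-3 + X - F\right) X\right) = -5 - \left(11 F + 14 X^{2} \left(-3 + X - F\right)\right) = -5 - 11 F - 14 X^{2} \left(-3 + X - F\right)$)
$E{\left(1,-7 \right)} + n{\left(-12 \right)} a = \left(-5 - 11 + 14 \left(-7\right)^{2} \left(3 + 1 - -7\right)\right) + \left(-4 - 12\right) 48 = \left(-5 - 11 + 14 \cdot 49 \left(3 + 1 + 7\right)\right) - 768 = \left(-5 - 11 + 14 \cdot 49 \cdot 11\right) - 768 = \left(-5 - 11 + 7546\right) - 768 = 7530 - 768 = 6762$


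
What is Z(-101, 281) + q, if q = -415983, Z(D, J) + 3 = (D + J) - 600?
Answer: -416406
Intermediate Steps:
Z(D, J) = -603 + D + J (Z(D, J) = -3 + ((D + J) - 600) = -3 + (-600 + D + J) = -603 + D + J)
Z(-101, 281) + q = (-603 - 101 + 281) - 415983 = -423 - 415983 = -416406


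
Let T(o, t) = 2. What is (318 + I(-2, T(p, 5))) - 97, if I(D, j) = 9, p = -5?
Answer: 230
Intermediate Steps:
(318 + I(-2, T(p, 5))) - 97 = (318 + 9) - 97 = 327 - 97 = 230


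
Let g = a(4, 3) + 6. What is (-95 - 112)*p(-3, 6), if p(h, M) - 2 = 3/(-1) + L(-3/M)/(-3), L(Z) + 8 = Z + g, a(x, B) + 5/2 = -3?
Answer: -345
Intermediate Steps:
a(x, B) = -11/2 (a(x, B) = -5/2 - 3 = -11/2)
g = ½ (g = -11/2 + 6 = ½ ≈ 0.50000)
L(Z) = -15/2 + Z (L(Z) = -8 + (Z + ½) = -8 + (½ + Z) = -15/2 + Z)
p(h, M) = 3/2 + 1/M (p(h, M) = 2 + (3/(-1) + (-15/2 - 3/M)/(-3)) = 2 + (3*(-1) + (-15/2 - 3/M)*(-⅓)) = 2 + (-3 + (5/2 + 1/M)) = 2 + (-½ + 1/M) = 3/2 + 1/M)
(-95 - 112)*p(-3, 6) = (-95 - 112)*(3/2 + 1/6) = -207*(3/2 + ⅙) = -207*5/3 = -345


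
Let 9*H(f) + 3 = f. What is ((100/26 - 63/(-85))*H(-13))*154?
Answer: -12490016/9945 ≈ -1255.9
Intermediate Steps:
H(f) = -⅓ + f/9
((100/26 - 63/(-85))*H(-13))*154 = ((100/26 - 63/(-85))*(-⅓ + (⅑)*(-13)))*154 = ((100*(1/26) - 63*(-1/85))*(-⅓ - 13/9))*154 = ((50/13 + 63/85)*(-16/9))*154 = ((5069/1105)*(-16/9))*154 = -81104/9945*154 = -12490016/9945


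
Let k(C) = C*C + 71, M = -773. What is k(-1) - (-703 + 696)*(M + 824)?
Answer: 429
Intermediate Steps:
k(C) = 71 + C**2 (k(C) = C**2 + 71 = 71 + C**2)
k(-1) - (-703 + 696)*(M + 824) = (71 + (-1)**2) - (-703 + 696)*(-773 + 824) = (71 + 1) - (-7)*51 = 72 - 1*(-357) = 72 + 357 = 429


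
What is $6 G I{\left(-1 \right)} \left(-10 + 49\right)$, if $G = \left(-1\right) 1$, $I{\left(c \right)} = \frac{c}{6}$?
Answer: $39$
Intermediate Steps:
$I{\left(c \right)} = \frac{c}{6}$ ($I{\left(c \right)} = c \frac{1}{6} = \frac{c}{6}$)
$G = -1$
$6 G I{\left(-1 \right)} \left(-10 + 49\right) = 6 \left(-1\right) \frac{1}{6} \left(-1\right) \left(-10 + 49\right) = \left(-6\right) \left(- \frac{1}{6}\right) 39 = 1 \cdot 39 = 39$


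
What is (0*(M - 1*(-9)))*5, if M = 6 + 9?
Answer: 0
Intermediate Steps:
M = 15
(0*(M - 1*(-9)))*5 = (0*(15 - 1*(-9)))*5 = (0*(15 + 9))*5 = (0*24)*5 = 0*5 = 0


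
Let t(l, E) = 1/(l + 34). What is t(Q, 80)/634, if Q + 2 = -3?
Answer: 1/18386 ≈ 5.4389e-5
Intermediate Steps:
Q = -5 (Q = -2 - 3 = -5)
t(l, E) = 1/(34 + l)
t(Q, 80)/634 = 1/((34 - 5)*634) = (1/634)/29 = (1/29)*(1/634) = 1/18386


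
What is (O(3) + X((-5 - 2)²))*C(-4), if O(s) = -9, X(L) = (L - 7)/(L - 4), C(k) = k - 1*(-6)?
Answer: -242/15 ≈ -16.133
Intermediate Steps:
C(k) = 6 + k (C(k) = k + 6 = 6 + k)
X(L) = (-7 + L)/(-4 + L)
(O(3) + X((-5 - 2)²))*C(-4) = (-9 + (-7 + (-5 - 2)²)/(-4 + (-5 - 2)²))*(6 - 4) = (-9 + (-7 + (-7)²)/(-4 + (-7)²))*2 = (-9 + (-7 + 49)/(-4 + 49))*2 = (-9 + 42/45)*2 = (-9 + (1/45)*42)*2 = (-9 + 14/15)*2 = -121/15*2 = -242/15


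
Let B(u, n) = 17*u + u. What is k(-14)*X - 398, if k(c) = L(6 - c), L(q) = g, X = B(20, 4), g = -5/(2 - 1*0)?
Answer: -1298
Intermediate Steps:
B(u, n) = 18*u
g = -5/2 (g = -5/(2 + 0) = -5/2 ≈ -2.5000)
X = 360 (X = 18*20 = 360)
L(q) = -5/2
k(c) = -5/2
k(-14)*X - 398 = -5/2*360 - 398 = -900 - 398 = -1298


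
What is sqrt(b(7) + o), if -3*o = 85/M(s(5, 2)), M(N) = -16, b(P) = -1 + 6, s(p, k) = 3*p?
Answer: 5*sqrt(39)/12 ≈ 2.6021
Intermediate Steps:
b(P) = 5
o = 85/48 (o = -85/(3*(-16)) = -85*(-1)/(3*16) = -1/3*(-85/16) = 85/48 ≈ 1.7708)
sqrt(b(7) + o) = sqrt(5 + 85/48) = sqrt(325/48) = 5*sqrt(39)/12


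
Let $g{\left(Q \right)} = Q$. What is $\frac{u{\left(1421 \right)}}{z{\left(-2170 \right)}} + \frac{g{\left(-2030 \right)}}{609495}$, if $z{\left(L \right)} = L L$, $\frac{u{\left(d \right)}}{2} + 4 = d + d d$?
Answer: $\frac{122680141421}{143502550275} \approx 0.8549$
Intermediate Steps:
$u{\left(d \right)} = -8 + 2 d + 2 d^{2}$ ($u{\left(d \right)} = -8 + 2 \left(d + d d\right) = -8 + 2 \left(d + d^{2}\right) = -8 + \left(2 d + 2 d^{2}\right) = -8 + 2 d + 2 d^{2}$)
$z{\left(L \right)} = L^{2}$
$\frac{u{\left(1421 \right)}}{z{\left(-2170 \right)}} + \frac{g{\left(-2030 \right)}}{609495} = \frac{-8 + 2 \cdot 1421 + 2 \cdot 1421^{2}}{\left(-2170\right)^{2}} - \frac{2030}{609495} = \frac{-8 + 2842 + 2 \cdot 2019241}{4708900} - \frac{406}{121899} = \left(-8 + 2842 + 4038482\right) \frac{1}{4708900} - \frac{406}{121899} = 4041316 \cdot \frac{1}{4708900} - \frac{406}{121899} = \frac{1010329}{1177225} - \frac{406}{121899} = \frac{122680141421}{143502550275}$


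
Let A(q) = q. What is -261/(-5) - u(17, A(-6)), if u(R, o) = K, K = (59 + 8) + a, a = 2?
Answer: -84/5 ≈ -16.800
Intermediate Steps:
K = 69 (K = (59 + 8) + 2 = 67 + 2 = 69)
u(R, o) = 69
-261/(-5) - u(17, A(-6)) = -261/(-5) - 1*69 = -261*(-1/5) - 69 = 261/5 - 69 = -84/5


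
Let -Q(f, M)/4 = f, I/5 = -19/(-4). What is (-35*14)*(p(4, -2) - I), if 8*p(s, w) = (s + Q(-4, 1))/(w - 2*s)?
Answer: 11760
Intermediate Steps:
I = 95/4 (I = 5*(-19/(-4)) = 5*(-19*(-1/4)) = 5*(19/4) = 95/4 ≈ 23.750)
Q(f, M) = -4*f
p(s, w) = (16 + s)/(8*(w - 2*s)) (p(s, w) = ((s - 4*(-4))/(w - 2*s))/8 = ((s + 16)/(w - 2*s))/8 = ((16 + s)/(w - 2*s))/8 = (16 + s)/(8*(w - 2*s)))
(-35*14)*(p(4, -2) - I) = (-35*14)*((-16 - 1*4)/(8*(-1*(-2) + 2*4)) - 1*95/4) = -490*((-16 - 4)/(8*(2 + 8)) - 95/4) = -490*((1/8)*(-20)/10 - 95/4) = -490*((1/8)*(1/10)*(-20) - 95/4) = -490*(-1/4 - 95/4) = -490*(-24) = 11760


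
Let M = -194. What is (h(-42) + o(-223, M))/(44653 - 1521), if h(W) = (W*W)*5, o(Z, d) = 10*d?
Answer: 1720/10783 ≈ 0.15951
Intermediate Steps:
h(W) = 5*W**2 (h(W) = W**2*5 = 5*W**2)
(h(-42) + o(-223, M))/(44653 - 1521) = (5*(-42)**2 + 10*(-194))/(44653 - 1521) = (5*1764 - 1940)/43132 = (8820 - 1940)*(1/43132) = 6880*(1/43132) = 1720/10783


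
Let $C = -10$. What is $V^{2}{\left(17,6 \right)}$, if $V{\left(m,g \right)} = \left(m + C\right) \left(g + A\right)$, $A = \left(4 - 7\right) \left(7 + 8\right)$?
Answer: $74529$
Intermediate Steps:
$A = -45$ ($A = \left(-3\right) 15 = -45$)
$V{\left(m,g \right)} = \left(-45 + g\right) \left(-10 + m\right)$ ($V{\left(m,g \right)} = \left(m - 10\right) \left(g - 45\right) = \left(-10 + m\right) \left(-45 + g\right) = \left(-45 + g\right) \left(-10 + m\right)$)
$V^{2}{\left(17,6 \right)} = \left(450 - 765 - 60 + 6 \cdot 17\right)^{2} = \left(450 - 765 - 60 + 102\right)^{2} = \left(-273\right)^{2} = 74529$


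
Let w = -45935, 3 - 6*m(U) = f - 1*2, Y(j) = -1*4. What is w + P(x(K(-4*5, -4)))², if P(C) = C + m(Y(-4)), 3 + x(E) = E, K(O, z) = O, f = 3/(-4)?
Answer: -26178719/576 ≈ -45449.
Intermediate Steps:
f = -¾ (f = 3*(-¼) = -¾ ≈ -0.75000)
x(E) = -3 + E
Y(j) = -4
m(U) = 23/24 (m(U) = ½ - (-¾ - 1*2)/6 = ½ - (-¾ - 2)/6 = ½ - ⅙*(-11/4) = ½ + 11/24 = 23/24)
P(C) = 23/24 + C (P(C) = C + 23/24 = 23/24 + C)
w + P(x(K(-4*5, -4)))² = -45935 + (23/24 + (-3 - 4*5))² = -45935 + (23/24 + (-3 - 20))² = -45935 + (23/24 - 23)² = -45935 + (-529/24)² = -45935 + 279841/576 = -26178719/576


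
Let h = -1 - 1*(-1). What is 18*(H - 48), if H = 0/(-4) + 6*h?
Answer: -864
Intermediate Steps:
h = 0 (h = -1 + 1 = 0)
H = 0 (H = 0/(-4) + 6*0 = 0*(-1/4) + 0 = 0 + 0 = 0)
18*(H - 48) = 18*(0 - 48) = 18*(-48) = -864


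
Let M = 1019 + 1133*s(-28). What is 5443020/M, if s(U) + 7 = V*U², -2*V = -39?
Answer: 453585/1442866 ≈ 0.31436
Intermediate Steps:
V = 39/2 (V = -½*(-39) = 39/2 ≈ 19.500)
s(U) = -7 + 39*U²/2
M = 17314392 (M = 1019 + 1133*(-7 + (39/2)*(-28)²) = 1019 + 1133*(-7 + (39/2)*784) = 1019 + 1133*(-7 + 15288) = 1019 + 1133*15281 = 1019 + 17313373 = 17314392)
5443020/M = 5443020/17314392 = 5443020*(1/17314392) = 453585/1442866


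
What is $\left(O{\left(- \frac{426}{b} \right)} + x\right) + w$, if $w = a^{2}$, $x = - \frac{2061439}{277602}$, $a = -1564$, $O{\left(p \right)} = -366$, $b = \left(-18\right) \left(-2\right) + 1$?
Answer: $\frac{678937478021}{277602} \approx 2.4457 \cdot 10^{6}$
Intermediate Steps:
$b = 37$ ($b = 36 + 1 = 37$)
$x = - \frac{2061439}{277602}$ ($x = \left(-2061439\right) \frac{1}{277602} = - \frac{2061439}{277602} \approx -7.4259$)
$w = 2446096$ ($w = \left(-1564\right)^{2} = 2446096$)
$\left(O{\left(- \frac{426}{b} \right)} + x\right) + w = \left(-366 - \frac{2061439}{277602}\right) + 2446096 = - \frac{103663771}{277602} + 2446096 = \frac{678937478021}{277602}$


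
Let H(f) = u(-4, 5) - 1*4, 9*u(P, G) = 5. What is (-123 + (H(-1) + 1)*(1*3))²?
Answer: 152881/9 ≈ 16987.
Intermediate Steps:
u(P, G) = 5/9 (u(P, G) = (⅑)*5 = 5/9)
H(f) = -31/9 (H(f) = 5/9 - 1*4 = 5/9 - 4 = -31/9)
(-123 + (H(-1) + 1)*(1*3))² = (-123 + (-31/9 + 1)*(1*3))² = (-123 - 22/9*3)² = (-123 - 22/3)² = (-391/3)² = 152881/9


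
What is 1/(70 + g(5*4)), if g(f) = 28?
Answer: 1/98 ≈ 0.010204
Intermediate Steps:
1/(70 + g(5*4)) = 1/(70 + 28) = 1/98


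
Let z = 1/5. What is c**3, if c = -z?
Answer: -1/125 ≈ -0.0080000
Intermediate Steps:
z = 1/5 ≈ 0.20000
c = -1/5 (c = -1*1/5 = -1/5 ≈ -0.20000)
c**3 = (-1/5)**3 = -1/125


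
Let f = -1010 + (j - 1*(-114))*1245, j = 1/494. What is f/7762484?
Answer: 69615725/3834667096 ≈ 0.018154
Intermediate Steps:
j = 1/494 ≈ 0.0020243
f = 69615725/494 (f = -1010 + (1/494 - 1*(-114))*1245 = -1010 + (1/494 + 114)*1245 = -1010 + (56317/494)*1245 = -1010 + 70114665/494 = 69615725/494 ≈ 1.4092e+5)
f/7762484 = (69615725/494)/7762484 = (69615725/494)*(1/7762484) = 69615725/3834667096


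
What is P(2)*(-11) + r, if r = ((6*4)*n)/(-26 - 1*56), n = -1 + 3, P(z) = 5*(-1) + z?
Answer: 1329/41 ≈ 32.415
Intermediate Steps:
P(z) = -5 + z
n = 2
r = -24/41 (r = ((6*4)*2)/(-26 - 1*56) = (24*2)/(-26 - 56) = 48/(-82) = 48*(-1/82) = -24/41 ≈ -0.58537)
P(2)*(-11) + r = (-5 + 2)*(-11) - 24/41 = -3*(-11) - 24/41 = 33 - 24/41 = 1329/41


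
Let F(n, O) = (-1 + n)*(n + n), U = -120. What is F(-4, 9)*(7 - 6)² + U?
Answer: -80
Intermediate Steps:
F(n, O) = 2*n*(-1 + n) (F(n, O) = (-1 + n)*(2*n) = 2*n*(-1 + n))
F(-4, 9)*(7 - 6)² + U = (2*(-4)*(-1 - 4))*(7 - 6)² - 120 = (2*(-4)*(-5))*1² - 120 = 40*1 - 120 = 40 - 120 = -80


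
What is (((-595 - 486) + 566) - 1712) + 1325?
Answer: -902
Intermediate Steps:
(((-595 - 486) + 566) - 1712) + 1325 = ((-1081 + 566) - 1712) + 1325 = (-515 - 1712) + 1325 = -2227 + 1325 = -902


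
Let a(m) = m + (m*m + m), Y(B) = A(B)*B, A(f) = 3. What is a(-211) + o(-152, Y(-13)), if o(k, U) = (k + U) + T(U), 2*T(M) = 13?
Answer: 87829/2 ≈ 43915.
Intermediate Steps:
T(M) = 13/2 (T(M) = (½)*13 = 13/2)
Y(B) = 3*B
a(m) = m² + 2*m (a(m) = m + (m² + m) = m + (m + m²) = m² + 2*m)
o(k, U) = 13/2 + U + k (o(k, U) = (k + U) + 13/2 = (U + k) + 13/2 = 13/2 + U + k)
a(-211) + o(-152, Y(-13)) = -211*(2 - 211) + (13/2 + 3*(-13) - 152) = -211*(-209) + (13/2 - 39 - 152) = 44099 - 369/2 = 87829/2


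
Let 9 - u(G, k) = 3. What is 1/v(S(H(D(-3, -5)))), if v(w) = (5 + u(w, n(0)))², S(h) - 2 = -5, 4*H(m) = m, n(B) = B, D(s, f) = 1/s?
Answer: 1/121 ≈ 0.0082645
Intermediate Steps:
u(G, k) = 6 (u(G, k) = 9 - 1*3 = 9 - 3 = 6)
H(m) = m/4
S(h) = -3 (S(h) = 2 - 5 = -3)
v(w) = 121 (v(w) = (5 + 6)² = 11² = 121)
1/v(S(H(D(-3, -5)))) = 1/121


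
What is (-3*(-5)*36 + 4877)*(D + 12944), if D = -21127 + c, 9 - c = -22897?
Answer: 79754491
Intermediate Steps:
c = 22906 (c = 9 - 1*(-22897) = 9 + 22897 = 22906)
D = 1779 (D = -21127 + 22906 = 1779)
(-3*(-5)*36 + 4877)*(D + 12944) = (-3*(-5)*36 + 4877)*(1779 + 12944) = (15*36 + 4877)*14723 = (540 + 4877)*14723 = 5417*14723 = 79754491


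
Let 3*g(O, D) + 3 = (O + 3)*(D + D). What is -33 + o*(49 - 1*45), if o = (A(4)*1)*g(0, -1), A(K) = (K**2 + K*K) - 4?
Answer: -369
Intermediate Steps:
A(K) = -4 + 2*K**2 (A(K) = (K**2 + K**2) - 4 = 2*K**2 - 4 = -4 + 2*K**2)
g(O, D) = -1 + 2*D*(3 + O)/3 (g(O, D) = -1 + ((O + 3)*(D + D))/3 = -1 + ((3 + O)*(2*D))/3 = -1 + (2*D*(3 + O))/3 = -1 + 2*D*(3 + O)/3)
o = -84 (o = ((-4 + 2*4**2)*1)*(-1 + 2*(-1) + (2/3)*(-1)*0) = ((-4 + 2*16)*1)*(-1 - 2 + 0) = ((-4 + 32)*1)*(-3) = (28*1)*(-3) = 28*(-3) = -84)
-33 + o*(49 - 1*45) = -33 - 84*(49 - 1*45) = -33 - 84*(49 - 45) = -33 - 84*4 = -33 - 336 = -369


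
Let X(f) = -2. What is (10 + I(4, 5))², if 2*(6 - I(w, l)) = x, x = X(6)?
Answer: 289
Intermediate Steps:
x = -2
I(w, l) = 7 (I(w, l) = 6 - ½*(-2) = 6 + 1 = 7)
(10 + I(4, 5))² = (10 + 7)² = 17² = 289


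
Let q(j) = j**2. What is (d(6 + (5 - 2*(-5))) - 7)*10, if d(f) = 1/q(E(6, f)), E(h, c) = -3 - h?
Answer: -5660/81 ≈ -69.877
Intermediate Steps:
d(f) = 1/81 (d(f) = 1/((-3 - 1*6)**2) = 1/((-3 - 6)**2) = 1/((-9)**2) = 1/81)
(d(6 + (5 - 2*(-5))) - 7)*10 = (1/81 - 7)*10 = -566/81*10 = -5660/81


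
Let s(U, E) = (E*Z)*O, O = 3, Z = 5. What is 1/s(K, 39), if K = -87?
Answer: 1/585 ≈ 0.0017094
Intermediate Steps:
s(U, E) = 15*E (s(U, E) = (E*5)*3 = (5*E)*3 = 15*E)
1/s(K, 39) = 1/(15*39) = 1/585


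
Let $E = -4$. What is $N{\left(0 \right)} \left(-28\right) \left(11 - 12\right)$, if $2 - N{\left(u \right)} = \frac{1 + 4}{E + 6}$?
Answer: $-14$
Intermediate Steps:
$N{\left(u \right)} = - \frac{1}{2}$ ($N{\left(u \right)} = 2 - \frac{1 + 4}{-4 + 6} = 2 - \frac{5}{2} = - \frac{1}{2}$)
$N{\left(0 \right)} \left(-28\right) \left(11 - 12\right) = \left(- \frac{1}{2}\right) \left(-28\right) \left(11 - 12\right) = 14 \left(-1\right) = -14$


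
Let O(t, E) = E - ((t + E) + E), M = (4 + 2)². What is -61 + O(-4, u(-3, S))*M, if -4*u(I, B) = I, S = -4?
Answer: 56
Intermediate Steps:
u(I, B) = -I/4
M = 36 (M = 6² = 36)
O(t, E) = -E - t (O(t, E) = E - ((E + t) + E) = E - (t + 2*E) = E + (-t - 2*E) = -E - t)
-61 + O(-4, u(-3, S))*M = -61 + (-(-1)*(-3)/4 - 1*(-4))*36 = -61 + (-1*¾ + 4)*36 = -61 + (-¾ + 4)*36 = -61 + (13/4)*36 = -61 + 117 = 56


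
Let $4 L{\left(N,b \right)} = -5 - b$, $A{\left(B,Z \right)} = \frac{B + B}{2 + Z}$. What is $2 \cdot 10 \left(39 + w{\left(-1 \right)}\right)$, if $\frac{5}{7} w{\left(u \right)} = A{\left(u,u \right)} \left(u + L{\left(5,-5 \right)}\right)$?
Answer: $836$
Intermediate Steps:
$A{\left(B,Z \right)} = \frac{2 B}{2 + Z}$
$L{\left(N,b \right)} = - \frac{5}{4} - \frac{b}{4}$ ($L{\left(N,b \right)} = \frac{-5 - b}{4} = - \frac{5}{4} - \frac{b}{4}$)
$w{\left(u \right)} = \frac{14 u^{2}}{5 \left(2 + u\right)}$ ($w{\left(u \right)} = \frac{7 \frac{2 u}{2 + u} \left(u - 0\right)}{5} = \frac{7 \frac{2 u}{2 + u} \left(u + \left(- \frac{5}{4} + \frac{5}{4}\right)\right)}{5} = \frac{7 \frac{2 u}{2 + u} \left(u + 0\right)}{5} = \frac{7 \frac{2 u}{2 + u} u}{5} = \frac{7 \frac{2 u^{2}}{2 + u}}{5} = \frac{14 u^{2}}{5 \left(2 + u\right)}$)
$2 \cdot 10 \left(39 + w{\left(-1 \right)}\right) = 2 \cdot 10 \left(39 + \frac{14 \left(-1\right)^{2}}{5 \left(2 - 1\right)}\right) = 20 \left(39 + \frac{14}{5} \cdot 1 \cdot 1^{-1}\right) = 20 \left(39 + \frac{14}{5} \cdot 1 \cdot 1\right) = 20 \left(39 + \frac{14}{5}\right) = 20 \cdot \frac{209}{5} = 836$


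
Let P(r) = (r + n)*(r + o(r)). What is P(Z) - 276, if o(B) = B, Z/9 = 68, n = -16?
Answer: 729228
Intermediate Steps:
Z = 612 (Z = 9*68 = 612)
P(r) = 2*r*(-16 + r) (P(r) = (r - 16)*(r + r) = (-16 + r)*(2*r) = 2*r*(-16 + r))
P(Z) - 276 = 2*612*(-16 + 612) - 276 = 2*612*596 - 276 = 729504 - 276 = 729228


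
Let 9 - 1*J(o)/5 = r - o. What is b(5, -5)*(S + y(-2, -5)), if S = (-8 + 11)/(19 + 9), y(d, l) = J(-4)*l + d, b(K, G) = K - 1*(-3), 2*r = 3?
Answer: -5006/7 ≈ -715.14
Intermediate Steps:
r = 3/2 (r = (½)*3 = 3/2 ≈ 1.5000)
J(o) = 75/2 + 5*o (J(o) = 45 - 5*(3/2 - o) = 45 + (-15/2 + 5*o) = 75/2 + 5*o)
b(K, G) = 3 + K (b(K, G) = K + 3 = 3 + K)
y(d, l) = d + 35*l/2 (y(d, l) = (75/2 + 5*(-4))*l + d = (75/2 - 20)*l + d = 35*l/2 + d = d + 35*l/2)
S = 3/28 ≈ 0.10714
b(5, -5)*(S + y(-2, -5)) = (3 + 5)*(3/28 + (-2 + (35/2)*(-5))) = 8*(3/28 + (-2 - 175/2)) = 8*(3/28 - 179/2) = 8*(-2503/28) = -5006/7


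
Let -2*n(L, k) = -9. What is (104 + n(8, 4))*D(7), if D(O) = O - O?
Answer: 0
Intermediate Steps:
n(L, k) = 9/2 (n(L, k) = -½*(-9) = 9/2)
D(O) = 0
(104 + n(8, 4))*D(7) = (104 + 9/2)*0 = (217/2)*0 = 0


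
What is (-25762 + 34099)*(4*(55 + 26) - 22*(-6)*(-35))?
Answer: -35815752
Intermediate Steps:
(-25762 + 34099)*(4*(55 + 26) - 22*(-6)*(-35)) = 8337*(4*81 + 132*(-35)) = 8337*(324 - 4620) = 8337*(-4296) = -35815752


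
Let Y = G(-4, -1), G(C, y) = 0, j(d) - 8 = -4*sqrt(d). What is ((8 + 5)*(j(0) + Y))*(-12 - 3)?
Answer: -1560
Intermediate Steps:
j(d) = 8 - 4*sqrt(d)
Y = 0
((8 + 5)*(j(0) + Y))*(-12 - 3) = ((8 + 5)*((8 - 4*sqrt(0)) + 0))*(-12 - 3) = (13*((8 - 4*0) + 0))*(-15) = (13*((8 + 0) + 0))*(-15) = (13*(8 + 0))*(-15) = (13*8)*(-15) = 104*(-15) = -1560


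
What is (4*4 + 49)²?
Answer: 4225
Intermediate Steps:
(4*4 + 49)² = (16 + 49)² = 65² = 4225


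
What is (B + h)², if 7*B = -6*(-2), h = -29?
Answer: 36481/49 ≈ 744.51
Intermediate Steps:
B = 12/7 (B = (-6*(-2))/7 = (⅐)*12 = 12/7 ≈ 1.7143)
(B + h)² = (12/7 - 29)² = (-191/7)² = 36481/49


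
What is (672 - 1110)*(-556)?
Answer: 243528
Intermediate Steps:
(672 - 1110)*(-556) = -438*(-556) = 243528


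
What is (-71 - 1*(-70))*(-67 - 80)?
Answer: 147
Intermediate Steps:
(-71 - 1*(-70))*(-67 - 80) = (-71 + 70)*(-147) = -1*(-147) = 147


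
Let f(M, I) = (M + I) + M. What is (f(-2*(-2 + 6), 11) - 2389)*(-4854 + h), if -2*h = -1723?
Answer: 9558045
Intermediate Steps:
h = 1723/2 (h = -1/2*(-1723) = 1723/2 ≈ 861.50)
f(M, I) = I + 2*M (f(M, I) = (I + M) + M = I + 2*M)
(f(-2*(-2 + 6), 11) - 2389)*(-4854 + h) = ((11 + 2*(-2*(-2 + 6))) - 2389)*(-4854 + 1723/2) = ((11 + 2*(-2*4)) - 2389)*(-7985/2) = ((11 + 2*(-8)) - 2389)*(-7985/2) = ((11 - 16) - 2389)*(-7985/2) = (-5 - 2389)*(-7985/2) = -2394*(-7985/2) = 9558045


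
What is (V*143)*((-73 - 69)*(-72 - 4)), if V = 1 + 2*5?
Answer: 16975816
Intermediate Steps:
V = 11 (V = 1 + 10 = 11)
(V*143)*((-73 - 69)*(-72 - 4)) = (11*143)*((-73 - 69)*(-72 - 4)) = 1573*(-142*(-76)) = 1573*10792 = 16975816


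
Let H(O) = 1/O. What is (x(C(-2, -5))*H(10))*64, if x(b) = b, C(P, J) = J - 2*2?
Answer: -288/5 ≈ -57.600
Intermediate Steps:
C(P, J) = -4 + J (C(P, J) = J - 4 = -4 + J)
(x(C(-2, -5))*H(10))*64 = ((-4 - 5)/10)*64 = -9*⅒*64 = -9/10*64 = -288/5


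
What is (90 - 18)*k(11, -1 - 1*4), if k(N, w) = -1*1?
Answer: -72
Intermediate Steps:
k(N, w) = -1
(90 - 18)*k(11, -1 - 1*4) = (90 - 18)*(-1) = 72*(-1) = -72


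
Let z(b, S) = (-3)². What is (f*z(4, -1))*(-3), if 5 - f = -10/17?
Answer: -2565/17 ≈ -150.88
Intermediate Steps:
z(b, S) = 9
f = 95/17 (f = 5 - (-10)/17 = 5 - 1*(-10/17) = 5 + 10/17 = 95/17 ≈ 5.5882)
(f*z(4, -1))*(-3) = ((95/17)*9)*(-3) = (855/17)*(-3) = -2565/17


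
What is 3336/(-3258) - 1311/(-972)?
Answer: 19049/58644 ≈ 0.32482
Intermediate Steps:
3336/(-3258) - 1311/(-972) = 3336*(-1/3258) - 1311*(-1/972) = -556/543 + 437/324 = 19049/58644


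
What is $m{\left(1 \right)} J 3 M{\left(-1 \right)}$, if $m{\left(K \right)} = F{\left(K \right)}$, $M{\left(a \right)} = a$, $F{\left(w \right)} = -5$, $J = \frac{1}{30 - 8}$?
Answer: $\frac{15}{22} \approx 0.68182$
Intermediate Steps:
$J = \frac{1}{22} \approx 0.045455$
$m{\left(K \right)} = -5$
$m{\left(1 \right)} J 3 M{\left(-1 \right)} = - 5 \cdot \frac{1}{22} \cdot 3 \left(-1\right) = - 5 \cdot \frac{3}{22} \left(-1\right) = \left(-5\right) \left(- \frac{3}{22}\right) = \frac{15}{22}$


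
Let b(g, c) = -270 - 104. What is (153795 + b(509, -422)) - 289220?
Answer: -135799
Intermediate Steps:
b(g, c) = -374
(153795 + b(509, -422)) - 289220 = (153795 - 374) - 289220 = 153421 - 289220 = -135799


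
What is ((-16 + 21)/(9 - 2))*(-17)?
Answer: -85/7 ≈ -12.143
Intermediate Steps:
((-16 + 21)/(9 - 2))*(-17) = (5/7)*(-17) = -85/7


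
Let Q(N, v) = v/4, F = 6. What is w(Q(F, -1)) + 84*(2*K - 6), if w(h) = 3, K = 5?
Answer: 339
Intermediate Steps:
Q(N, v) = v/4 (Q(N, v) = v*(¼) = v/4)
w(Q(F, -1)) + 84*(2*K - 6) = 3 + 84*(2*5 - 6) = 3 + 84*(10 - 6) = 3 + 84*4 = 3 + 336 = 339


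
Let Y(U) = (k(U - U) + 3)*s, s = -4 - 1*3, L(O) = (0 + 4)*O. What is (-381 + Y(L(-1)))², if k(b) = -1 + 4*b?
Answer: 156025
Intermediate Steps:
L(O) = 4*O
s = -7 (s = -4 - 3 = -7)
Y(U) = -14 (Y(U) = ((-1 + 4*(U - U)) + 3)*(-7) = ((-1 + 4*0) + 3)*(-7) = ((-1 + 0) + 3)*(-7) = (-1 + 3)*(-7) = 2*(-7) = -14)
(-381 + Y(L(-1)))² = (-381 - 14)² = (-395)² = 156025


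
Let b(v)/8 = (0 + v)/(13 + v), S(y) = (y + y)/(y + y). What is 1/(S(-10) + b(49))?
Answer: 31/227 ≈ 0.13656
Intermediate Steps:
S(y) = 1 (S(y) = (2*y)/((2*y)) = (2*y)*(1/(2*y)) = 1)
b(v) = 8*v/(13 + v) (b(v) = 8*((0 + v)/(13 + v)) = 8*(v/(13 + v)) = 8*v/(13 + v))
1/(S(-10) + b(49)) = 1/(1 + 8*49/(13 + 49)) = 1/(1 + 8*49/62) = 1/(1 + 8*49*(1/62)) = 1/(1 + 196/31) = 1/(227/31) = 31/227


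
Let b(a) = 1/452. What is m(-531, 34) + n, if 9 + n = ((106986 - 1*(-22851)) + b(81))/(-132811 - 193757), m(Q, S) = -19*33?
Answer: -93937842421/147608736 ≈ -636.40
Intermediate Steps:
b(a) = 1/452
m(Q, S) = -627
n = -1387164949/147608736 (n = -9 + ((106986 - 1*(-22851)) + 1/452)/(-132811 - 193757) = -9 + ((106986 + 22851) + 1/452)/(-326568) = -9 + (129837 + 1/452)*(-1/326568) = -9 + (58686325/452)*(-1/326568) = -9 - 58686325/147608736 = -1387164949/147608736 ≈ -9.3976)
m(-531, 34) + n = -627 - 1387164949/147608736 = -93937842421/147608736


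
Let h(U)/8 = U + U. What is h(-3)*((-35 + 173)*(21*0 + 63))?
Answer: -417312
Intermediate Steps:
h(U) = 16*U (h(U) = 8*(U + U) = 8*(2*U) = 16*U)
h(-3)*((-35 + 173)*(21*0 + 63)) = (16*(-3))*((-35 + 173)*(21*0 + 63)) = -6624*(0 + 63) = -6624*63 = -48*8694 = -417312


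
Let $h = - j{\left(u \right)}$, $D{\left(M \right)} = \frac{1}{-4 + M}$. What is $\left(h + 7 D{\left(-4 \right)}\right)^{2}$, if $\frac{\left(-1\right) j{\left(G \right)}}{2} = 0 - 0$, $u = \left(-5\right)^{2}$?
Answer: $\frac{49}{64} \approx 0.76563$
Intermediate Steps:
$u = 25$
$j{\left(G \right)} = 0$ ($j{\left(G \right)} = - 2 \left(0 - 0\right) = - 2 \left(0 + 0\right) = \left(-2\right) 0 = 0$)
$h = 0$ ($h = \left(-1\right) 0 = 0$)
$\left(h + 7 D{\left(-4 \right)}\right)^{2} = \left(0 + \frac{7}{-4 - 4}\right)^{2} = \left(0 + \frac{7}{-8}\right)^{2} = \left(0 + 7 \left(- \frac{1}{8}\right)\right)^{2} = \left(0 - \frac{7}{8}\right)^{2} = \left(- \frac{7}{8}\right)^{2} = \frac{49}{64}$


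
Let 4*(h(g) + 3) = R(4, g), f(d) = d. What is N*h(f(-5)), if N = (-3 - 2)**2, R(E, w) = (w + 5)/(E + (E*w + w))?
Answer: -75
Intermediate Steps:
R(E, w) = (5 + w)/(E + w + E*w) (R(E, w) = (5 + w)/(E + (w + E*w)) = (5 + w)/(E + w + E*w))
N = 25 (N = (-5)**2 = 25)
h(g) = -3 + (5 + g)/(4*(4 + 5*g)) (h(g) = -3 + ((5 + g)/(4 + g + 4*g))/4 = -3 + ((5 + g)/(4 + 5*g))/4 = -3 + (5 + g)/(4*(4 + 5*g)))
N*h(f(-5)) = 25*((-43 - 59*(-5))/(4*(4 + 5*(-5)))) = 25*((-43 + 295)/(4*(4 - 25))) = 25*((1/4)*252/(-21)) = 25*((1/4)*(-1/21)*252) = 25*(-3) = -75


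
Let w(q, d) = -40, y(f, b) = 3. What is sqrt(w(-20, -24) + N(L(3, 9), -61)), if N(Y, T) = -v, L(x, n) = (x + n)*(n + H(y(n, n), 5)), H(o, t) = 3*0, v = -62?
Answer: sqrt(22) ≈ 4.6904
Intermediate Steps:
H(o, t) = 0
L(x, n) = n*(n + x) (L(x, n) = (x + n)*(n + 0) = (n + x)*n = n*(n + x))
N(Y, T) = 62 (N(Y, T) = -1*(-62) = 62)
sqrt(w(-20, -24) + N(L(3, 9), -61)) = sqrt(-40 + 62) = sqrt(22)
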